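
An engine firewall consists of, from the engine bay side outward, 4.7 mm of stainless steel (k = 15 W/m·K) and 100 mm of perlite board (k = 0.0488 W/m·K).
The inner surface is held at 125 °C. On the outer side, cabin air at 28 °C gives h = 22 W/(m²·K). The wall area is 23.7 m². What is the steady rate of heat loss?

Treating each layer as a thermal resistance in series:
R_stainless steel = L/(kA) = 0.0047/(15×23.7) = 1.322×10^-5 K/W
R_perlite board = L/(kA) = 0.1/(0.0488×23.7) = 0.08646 K/W
R_outer film = 1/(h_o·A) = 1/(22×23.7) = 0.001918 K/W
R_total = 0.08839 K/W
Q = ΔT / R_total = 97 / 0.08839

Q ≈ 1100 W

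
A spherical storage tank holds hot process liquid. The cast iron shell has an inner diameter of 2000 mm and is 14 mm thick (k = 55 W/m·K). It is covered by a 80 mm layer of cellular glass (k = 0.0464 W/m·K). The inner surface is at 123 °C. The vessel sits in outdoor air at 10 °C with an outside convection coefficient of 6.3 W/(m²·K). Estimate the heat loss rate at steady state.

Q ≈ 842 W

Radial (spherical) resistances in series:
R_cast iron shell = (1/1 − 1/1.014)/(4π×55) = 1.998×10^-5 K/W
R_cellular glass = (1/1.014 − 1/1.094)/(4π×0.0464) = 0.1237 K/W
R_outer film = 1/(h·4πr_o²) = 1/(6.3×4π×1.094²) = 0.01055 K/W
R_total = 0.1343 K/W
Q = ΔT/R_total = 113/0.1343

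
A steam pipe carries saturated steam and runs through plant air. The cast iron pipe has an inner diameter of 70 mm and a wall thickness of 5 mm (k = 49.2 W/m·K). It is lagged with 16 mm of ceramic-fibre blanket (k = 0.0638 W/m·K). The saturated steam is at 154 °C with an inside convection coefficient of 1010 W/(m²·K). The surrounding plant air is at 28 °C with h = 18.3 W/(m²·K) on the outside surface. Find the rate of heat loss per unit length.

Cylindrical conduction, so R = ln(r₂/r₁)/(2πkL) per layer, in series:
R_inner film = 1/(h_i·2πr₁L) = 1/(1010×2π×0.035×1) = 0.004502 K/W
R_cast iron pipe wall = ln(40/35)/(2π×49.2×1) = 4.32×10^-4 K/W
R_ceramic-fibre blanket = ln(56/40)/(2π×0.0638×1) = 0.8394 K/W
R_outer film = 1/(h_o·2πr_oL) = 1/(18.3×2π×0.056×1) = 0.1553 K/W
R_total = 0.9996 K/W
Q = ΔT/R_total = 126/0.9996

q′ ≈ 126 W/m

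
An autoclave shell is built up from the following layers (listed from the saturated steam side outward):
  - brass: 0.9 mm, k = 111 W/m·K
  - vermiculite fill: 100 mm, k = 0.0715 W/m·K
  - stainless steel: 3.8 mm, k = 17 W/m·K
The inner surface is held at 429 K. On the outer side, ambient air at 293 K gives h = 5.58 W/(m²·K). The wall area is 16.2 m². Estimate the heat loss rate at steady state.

Q ≈ 1400 W

Series thermal resistances:
R_brass = L/(kA) = 0.0009/(111×16.2) = 5.005×10^-7 K/W
R_vermiculite fill = L/(kA) = 0.1/(0.0715×16.2) = 0.08633 K/W
R_stainless steel = L/(kA) = 0.0038/(17×16.2) = 1.38×10^-5 K/W
R_outer film = 1/(h_o·A) = 1/(5.58×16.2) = 0.01106 K/W
R_total = 0.09741 K/W
Q = ΔT / R_total = 136 / 0.09741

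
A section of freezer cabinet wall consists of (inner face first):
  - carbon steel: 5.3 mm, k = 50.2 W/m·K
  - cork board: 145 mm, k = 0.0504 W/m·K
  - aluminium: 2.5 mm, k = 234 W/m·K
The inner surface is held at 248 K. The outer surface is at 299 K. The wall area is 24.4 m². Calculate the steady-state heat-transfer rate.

Q ≈ 433 W

Treating each layer as a thermal resistance in series:
R_carbon steel = L/(kA) = 0.0053/(50.2×24.4) = 4.327×10^-6 K/W
R_cork board = L/(kA) = 0.145/(0.0504×24.4) = 0.1179 K/W
R_aluminium = L/(kA) = 0.0025/(234×24.4) = 4.379×10^-7 K/W
R_total = 0.1179 K/W
Q = ΔT / R_total = 51 / 0.1179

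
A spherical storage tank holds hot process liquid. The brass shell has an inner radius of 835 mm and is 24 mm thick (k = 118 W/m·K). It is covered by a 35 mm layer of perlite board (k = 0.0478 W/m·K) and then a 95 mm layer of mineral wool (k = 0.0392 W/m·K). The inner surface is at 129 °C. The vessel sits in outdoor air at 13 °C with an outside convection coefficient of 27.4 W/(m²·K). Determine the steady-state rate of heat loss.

Q ≈ 391 W

Radial (spherical) resistances in series:
R_brass shell = (1/0.835 − 1/0.859)/(4π×118) = 2.257×10^-5 K/W
R_perlite board = (1/0.859 − 1/0.894)/(4π×0.0478) = 0.07588 K/W
R_mineral wool = (1/0.894 − 1/0.989)/(4π×0.0392) = 0.2181 K/W
R_outer film = 1/(h·4πr_o²) = 1/(27.4×4π×0.989²) = 0.002969 K/W
R_total = 0.297 K/W
Q = ΔT/R_total = 116/0.297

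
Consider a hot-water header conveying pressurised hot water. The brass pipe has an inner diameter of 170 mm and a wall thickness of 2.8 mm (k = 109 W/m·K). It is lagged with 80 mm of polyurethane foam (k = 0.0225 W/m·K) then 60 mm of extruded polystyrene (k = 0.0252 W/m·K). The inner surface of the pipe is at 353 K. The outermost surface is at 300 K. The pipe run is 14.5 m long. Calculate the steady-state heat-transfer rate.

Q ≈ 118 W

Per-layer cylindrical resistances, series-summed:
R_brass pipe wall = ln(87.8/85)/(2π×109×14.5) = 3.264×10^-6 K/W
R_polyurethane foam = ln(167.8/87.8)/(2π×0.0225×14.5) = 0.316 K/W
R_extruded polystyrene = ln(227.8/167.8)/(2π×0.0252×14.5) = 0.1331 K/W
R_total = 0.4491 K/W
Q = ΔT/R_total = 53/0.4491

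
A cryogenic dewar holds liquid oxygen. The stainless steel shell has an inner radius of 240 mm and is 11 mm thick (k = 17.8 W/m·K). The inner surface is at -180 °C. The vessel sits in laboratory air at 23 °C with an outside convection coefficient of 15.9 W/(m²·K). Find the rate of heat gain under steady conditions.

Q ≈ 2530 W

For a spherical shell R = (1/r₁ − 1/r₂)/(4πk); film R = 1/(h·4πr²). In series:
R_stainless steel shell = (1/0.24 − 1/0.251)/(4π×17.8) = 8.164×10^-4 K/W
R_outer film = 1/(h·4πr_o²) = 1/(15.9×4π×0.251²) = 0.07944 K/W
R_total = 0.08026 K/W
Q = ΔT/R_total = 203/0.08026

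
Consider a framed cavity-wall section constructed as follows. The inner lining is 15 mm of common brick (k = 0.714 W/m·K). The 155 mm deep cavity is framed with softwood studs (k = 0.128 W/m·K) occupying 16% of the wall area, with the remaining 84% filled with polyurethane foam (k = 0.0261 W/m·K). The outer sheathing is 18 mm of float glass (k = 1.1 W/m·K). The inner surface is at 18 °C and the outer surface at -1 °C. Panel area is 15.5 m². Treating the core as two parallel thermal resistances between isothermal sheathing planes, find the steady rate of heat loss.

Q ≈ 79.8 W

Sheathing layers in series; stud and cavity paths in parallel between them.
R_inner = 0.015/(0.714×15.5) = 0.001355 K/W
R_stud  = 0.155/(0.128×0.16×15.5) = 0.4883 K/W
R_cav   = 0.155/(0.0261×0.84×15.5) = 0.4561 K/W
1/R_core = 1/R_stud + 1/R_cav → R_core = 0.2358 K/W
R_outer = 0.018/(1.1×15.5) = 0.001056 K/W
R_total = 0.2382 K/W
Q = ΔT/R_total = 19/0.2382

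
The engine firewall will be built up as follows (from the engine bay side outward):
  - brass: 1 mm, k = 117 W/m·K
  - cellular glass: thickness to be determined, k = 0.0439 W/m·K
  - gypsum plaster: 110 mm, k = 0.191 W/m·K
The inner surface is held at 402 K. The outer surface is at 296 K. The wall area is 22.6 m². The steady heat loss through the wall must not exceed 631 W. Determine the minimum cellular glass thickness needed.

Using the resistance-network approach (series):
R_brass = L/(kA) = 0.001/(117×22.6) = 3.782×10^-7 K/W
R_gypsum plaster = L/(kA) = 0.11/(0.191×22.6) = 0.02548 K/W
Sum of the known resistances R_other = 0.02548 K/W
Required total resistance R_tot = ΔT/Q_allow = 106/631 = 0.168 K/W
R_cellular glass = R_tot − R_other = 0.1425 K/W
L = R·k·A = 0.1425×0.0439×22.6

L ≈ 141 mm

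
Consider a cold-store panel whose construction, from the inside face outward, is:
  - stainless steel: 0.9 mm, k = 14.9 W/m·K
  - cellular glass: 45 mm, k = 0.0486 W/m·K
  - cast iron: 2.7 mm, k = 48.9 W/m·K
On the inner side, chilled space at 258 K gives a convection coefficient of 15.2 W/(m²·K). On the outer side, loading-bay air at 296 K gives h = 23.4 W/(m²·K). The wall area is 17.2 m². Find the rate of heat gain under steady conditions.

Model the wall as resistances in series:
R_inner film = 1/(h_i·A) = 1/(15.2×17.2) = 0.003825 K/W
R_stainless steel = L/(kA) = 0.0009/(14.9×17.2) = 3.512×10^-6 K/W
R_cellular glass = L/(kA) = 0.045/(0.0486×17.2) = 0.05383 K/W
R_cast iron = L/(kA) = 0.0027/(48.9×17.2) = 3.21×10^-6 K/W
R_outer film = 1/(h_o·A) = 1/(23.4×17.2) = 0.002485 K/W
R_total = 0.06015 K/W
Q = ΔT / R_total = 38 / 0.06015

Q ≈ 632 W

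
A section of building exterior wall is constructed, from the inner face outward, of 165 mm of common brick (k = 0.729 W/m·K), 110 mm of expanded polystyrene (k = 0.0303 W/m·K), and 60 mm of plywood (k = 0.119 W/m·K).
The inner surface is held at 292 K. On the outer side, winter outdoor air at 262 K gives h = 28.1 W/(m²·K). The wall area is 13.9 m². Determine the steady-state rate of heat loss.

Q ≈ 94.8 W

Using the resistance-network approach (series):
R_common brick = L/(kA) = 0.165/(0.729×13.9) = 0.01628 K/W
R_expanded polystyrene = L/(kA) = 0.11/(0.0303×13.9) = 0.2612 K/W
R_plywood = L/(kA) = 0.06/(0.119×13.9) = 0.03627 K/W
R_outer film = 1/(h_o·A) = 1/(28.1×13.9) = 0.00256 K/W
R_total = 0.3163 K/W
Q = ΔT / R_total = 30 / 0.3163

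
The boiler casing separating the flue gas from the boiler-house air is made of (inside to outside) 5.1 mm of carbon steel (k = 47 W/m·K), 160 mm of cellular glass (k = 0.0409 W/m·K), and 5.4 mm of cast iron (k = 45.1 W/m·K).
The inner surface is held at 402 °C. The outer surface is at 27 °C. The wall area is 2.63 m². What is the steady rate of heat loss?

Model the wall as resistances in series:
R_carbon steel = L/(kA) = 0.0051/(47×2.63) = 4.126×10^-5 K/W
R_cellular glass = L/(kA) = 0.16/(0.0409×2.63) = 1.487 K/W
R_cast iron = L/(kA) = 0.0054/(45.1×2.63) = 4.553×10^-5 K/W
R_total = 1.488 K/W
Q = ΔT / R_total = 375 / 1.488

Q ≈ 252 W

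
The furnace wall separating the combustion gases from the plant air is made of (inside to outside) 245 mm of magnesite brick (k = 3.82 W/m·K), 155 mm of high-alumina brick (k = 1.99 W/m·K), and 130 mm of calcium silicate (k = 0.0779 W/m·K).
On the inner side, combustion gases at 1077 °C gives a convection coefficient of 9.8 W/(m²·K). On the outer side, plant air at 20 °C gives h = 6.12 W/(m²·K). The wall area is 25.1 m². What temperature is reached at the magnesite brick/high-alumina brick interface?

T ≈ 992 °C

Model the wall as resistances in series:
R_inner film = 1/(h_i·A) = 1/(9.8×25.1) = 0.004065 K/W
R_magnesite brick = L/(kA) = 0.245/(3.82×25.1) = 0.002555 K/W
R_high-alumina brick = L/(kA) = 0.155/(1.99×25.1) = 0.003103 K/W
R_calcium silicate = L/(kA) = 0.13/(0.0779×25.1) = 0.06649 K/W
R_outer film = 1/(h_o·A) = 1/(6.12×25.1) = 0.00651 K/W
R_total = 0.08272 K/W;  Q = ΔT/R_total = 1057/0.08272 = 12780 W
T_interface = T_inner − Q·ΣR(inner→interface) = 1077 − 12800×0.006621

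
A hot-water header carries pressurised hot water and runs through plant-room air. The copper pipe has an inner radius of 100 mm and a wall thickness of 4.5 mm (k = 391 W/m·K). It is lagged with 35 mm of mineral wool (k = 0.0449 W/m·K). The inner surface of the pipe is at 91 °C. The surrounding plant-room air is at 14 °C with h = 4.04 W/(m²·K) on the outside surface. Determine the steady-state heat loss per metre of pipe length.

q′ ≈ 58.9 W/m

Treating each annulus and film as a series resistance:
R_copper pipe wall = ln(104.5/100)/(2π×391×1) = 1.792×10^-5 K/W
R_mineral wool = ln(139.5/104.5)/(2π×0.0449×1) = 1.024 K/W
R_outer film = 1/(h_o·2πr_oL) = 1/(4.04×2π×0.1395×1) = 0.2824 K/W
R_total = 1.306 K/W
Q = ΔT/R_total = 77/1.306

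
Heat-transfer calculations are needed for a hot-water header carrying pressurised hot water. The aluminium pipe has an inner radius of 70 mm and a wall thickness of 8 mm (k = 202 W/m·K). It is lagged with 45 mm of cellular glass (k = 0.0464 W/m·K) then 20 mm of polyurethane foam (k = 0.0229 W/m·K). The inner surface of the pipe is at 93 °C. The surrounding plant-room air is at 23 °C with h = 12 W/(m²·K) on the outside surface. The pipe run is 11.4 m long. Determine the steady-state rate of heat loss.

For a radial system each layer contributes R = ln(r_out/r_in)/(2πkL); films add R = 1/(hA).
R_aluminium pipe wall = ln(78/70)/(2π×202×11.4) = 7.479×10^-6 K/W
R_cellular glass = ln(123/78)/(2π×0.0464×11.4) = 0.137 K/W
R_polyurethane foam = ln(143/123)/(2π×0.0229×11.4) = 0.09185 K/W
R_outer film = 1/(h_o·2πr_oL) = 1/(12×2π×0.143×11.4) = 0.008136 K/W
R_total = 0.237 K/W
Q = ΔT/R_total = 70/0.237

Q ≈ 295 W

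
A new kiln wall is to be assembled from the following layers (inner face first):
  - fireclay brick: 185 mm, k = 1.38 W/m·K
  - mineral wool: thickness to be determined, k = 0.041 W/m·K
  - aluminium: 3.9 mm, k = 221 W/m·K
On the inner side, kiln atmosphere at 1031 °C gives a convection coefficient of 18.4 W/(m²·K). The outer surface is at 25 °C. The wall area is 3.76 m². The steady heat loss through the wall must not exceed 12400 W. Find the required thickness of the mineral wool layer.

Model the wall as resistances in series:
R_inner film = 1/(h_i·A) = 1/(18.4×3.76) = 0.01445 K/W
R_fireclay brick = L/(kA) = 0.185/(1.38×3.76) = 0.03565 K/W
R_aluminium = L/(kA) = 0.0039/(221×3.76) = 4.693×10^-6 K/W
Sum of the known resistances R_other = 0.05011 K/W
Required total resistance R_tot = ΔT/Q_allow = 1006/12400 = 0.08113 K/W
R_mineral wool = R_tot − R_other = 0.03102 K/W
L = R·k·A = 0.03102×0.041×3.76

L ≈ 4.78 mm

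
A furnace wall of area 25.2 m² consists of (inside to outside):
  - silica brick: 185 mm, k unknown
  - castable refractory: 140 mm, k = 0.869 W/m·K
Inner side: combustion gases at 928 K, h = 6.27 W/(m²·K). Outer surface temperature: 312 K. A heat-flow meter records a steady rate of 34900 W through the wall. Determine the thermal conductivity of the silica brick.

Thermal resistances in series:
R_inner film = 1/(h_i·A) = 1/(6.27×25.2) = 0.006329 K/W
R_castable refractory = L/(kA) = 0.14/(0.869×25.2) = 0.006393 K/W
Sum of known resistances R_other = 0.01272 K/W
Total R = ΔT/Q = 616/34900 = 0.01765 K/W
R_silica brick = R_total − R_other = 0.004928 K/W
k = L/(R·A) = 0.185/(0.004928×25.2)

k ≈ 1.49 W/(m·K)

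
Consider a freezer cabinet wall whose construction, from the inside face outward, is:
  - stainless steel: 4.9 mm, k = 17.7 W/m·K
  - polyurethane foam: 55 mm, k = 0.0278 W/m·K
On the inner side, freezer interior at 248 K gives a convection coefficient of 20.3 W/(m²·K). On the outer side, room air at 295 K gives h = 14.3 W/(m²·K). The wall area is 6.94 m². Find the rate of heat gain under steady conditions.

Treating each layer as a thermal resistance in series:
R_inner film = 1/(h_i·A) = 1/(20.3×6.94) = 0.007098 K/W
R_stainless steel = L/(kA) = 0.0049/(17.7×6.94) = 3.989×10^-5 K/W
R_polyurethane foam = L/(kA) = 0.055/(0.0278×6.94) = 0.2851 K/W
R_outer film = 1/(h_o·A) = 1/(14.3×6.94) = 0.01008 K/W
R_total = 0.3023 K/W
Q = ΔT / R_total = 47 / 0.3023

Q ≈ 155 W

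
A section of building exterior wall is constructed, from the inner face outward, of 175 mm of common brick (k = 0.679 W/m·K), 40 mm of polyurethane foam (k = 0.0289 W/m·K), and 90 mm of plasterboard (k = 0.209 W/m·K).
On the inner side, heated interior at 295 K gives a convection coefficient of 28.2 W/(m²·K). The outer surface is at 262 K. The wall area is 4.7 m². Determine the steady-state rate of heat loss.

Q ≈ 73.6 W

Treating each layer as a thermal resistance in series:
R_inner film = 1/(h_i·A) = 1/(28.2×4.7) = 0.007545 K/W
R_common brick = L/(kA) = 0.175/(0.679×4.7) = 0.05484 K/W
R_polyurethane foam = L/(kA) = 0.04/(0.0289×4.7) = 0.2945 K/W
R_plasterboard = L/(kA) = 0.09/(0.209×4.7) = 0.09162 K/W
R_total = 0.4485 K/W
Q = ΔT / R_total = 33 / 0.4485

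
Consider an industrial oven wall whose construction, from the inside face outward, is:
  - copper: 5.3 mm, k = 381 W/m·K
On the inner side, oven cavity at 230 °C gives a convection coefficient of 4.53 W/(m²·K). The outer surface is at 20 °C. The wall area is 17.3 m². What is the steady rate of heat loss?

Q ≈ 16500 W

Using the resistance-network approach (series):
R_inner film = 1/(h_i·A) = 1/(4.53×17.3) = 0.01276 K/W
R_copper = L/(kA) = 0.0053/(381×17.3) = 8.041×10^-7 K/W
R_total = 0.01276 K/W
Q = ΔT / R_total = 210 / 0.01276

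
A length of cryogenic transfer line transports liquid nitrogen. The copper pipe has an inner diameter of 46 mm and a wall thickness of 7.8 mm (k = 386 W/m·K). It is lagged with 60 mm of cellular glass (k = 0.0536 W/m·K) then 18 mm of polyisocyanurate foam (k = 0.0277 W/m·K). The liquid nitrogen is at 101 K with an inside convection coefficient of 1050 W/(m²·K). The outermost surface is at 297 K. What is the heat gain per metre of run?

q′ ≈ 46.1 W/m

Radial resistances (cylindrical: R_cond = ln(r_o/r_i)/(2πkL), R_conv = 1/(h·2πrL)):
R_inner film = 1/(h_i·2πr₁L) = 1/(1050×2π×0.023×1) = 0.00659 K/W
R_copper pipe wall = ln(30.8/23)/(2π×386×1) = 1.204×10^-4 K/W
R_cellular glass = ln(90.8/30.8)/(2π×0.0536×1) = 3.21 K/W
R_polyisocyanurate foam = ln(108.8/90.8)/(2π×0.0277×1) = 1.039 K/W
R_total = 4.256 K/W
Q = ΔT/R_total = 196/4.256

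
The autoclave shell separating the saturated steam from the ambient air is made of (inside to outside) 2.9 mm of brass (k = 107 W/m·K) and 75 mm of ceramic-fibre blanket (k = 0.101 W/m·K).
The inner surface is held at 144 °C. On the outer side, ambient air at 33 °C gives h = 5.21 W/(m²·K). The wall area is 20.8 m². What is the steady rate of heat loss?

Q ≈ 2470 W

Treating each layer as a thermal resistance in series:
R_brass = L/(kA) = 0.0029/(107×20.8) = 1.303×10^-6 K/W
R_ceramic-fibre blanket = L/(kA) = 0.075/(0.101×20.8) = 0.0357 K/W
R_outer film = 1/(h_o·A) = 1/(5.21×20.8) = 0.009228 K/W
R_total = 0.04493 K/W
Q = ΔT / R_total = 111 / 0.04493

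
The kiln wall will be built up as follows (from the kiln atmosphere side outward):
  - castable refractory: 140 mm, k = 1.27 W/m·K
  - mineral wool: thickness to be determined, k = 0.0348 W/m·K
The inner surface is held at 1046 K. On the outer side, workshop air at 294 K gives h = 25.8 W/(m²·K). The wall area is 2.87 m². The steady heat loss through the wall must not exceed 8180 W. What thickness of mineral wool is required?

Series thermal resistances:
R_castable refractory = L/(kA) = 0.14/(1.27×2.87) = 0.03841 K/W
R_outer film = 1/(h_o·A) = 1/(25.8×2.87) = 0.01351 K/W
Sum of the known resistances R_other = 0.05191 K/W
Required total resistance R_tot = ΔT/Q_allow = 752/8180 = 0.09193 K/W
R_mineral wool = R_tot − R_other = 0.04002 K/W
L = R·k·A = 0.04002×0.0348×2.87

L ≈ 4 mm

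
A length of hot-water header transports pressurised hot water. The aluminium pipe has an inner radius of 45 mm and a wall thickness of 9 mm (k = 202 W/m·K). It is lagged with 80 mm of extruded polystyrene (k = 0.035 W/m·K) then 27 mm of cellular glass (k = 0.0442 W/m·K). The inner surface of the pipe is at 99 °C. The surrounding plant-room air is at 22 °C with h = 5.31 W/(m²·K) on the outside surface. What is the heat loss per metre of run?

Per-layer cylindrical resistances, series-summed:
R_aluminium pipe wall = ln(54/45)/(2π×202×1) = 1.437×10^-4 K/W
R_extruded polystyrene = ln(134/54)/(2π×0.035×1) = 4.133 K/W
R_cellular glass = ln(161/134)/(2π×0.0442×1) = 0.661 K/W
R_outer film = 1/(h_o·2πr_oL) = 1/(5.31×2π×0.161×1) = 0.1862 K/W
R_total = 4.98 K/W
Q = ΔT/R_total = 77/4.98

q′ ≈ 15.5 W/m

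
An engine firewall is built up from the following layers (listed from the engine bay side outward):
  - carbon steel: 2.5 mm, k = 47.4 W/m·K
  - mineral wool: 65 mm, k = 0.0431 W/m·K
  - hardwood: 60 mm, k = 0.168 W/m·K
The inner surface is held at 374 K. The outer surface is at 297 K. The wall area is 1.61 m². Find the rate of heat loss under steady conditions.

Q ≈ 66.5 W

Treating each layer as a thermal resistance in series:
R_carbon steel = L/(kA) = 0.0025/(47.4×1.61) = 3.276×10^-5 K/W
R_mineral wool = L/(kA) = 0.065/(0.0431×1.61) = 0.9367 K/W
R_hardwood = L/(kA) = 0.06/(0.168×1.61) = 0.2218 K/W
R_total = 1.159 K/W
Q = ΔT / R_total = 77 / 1.159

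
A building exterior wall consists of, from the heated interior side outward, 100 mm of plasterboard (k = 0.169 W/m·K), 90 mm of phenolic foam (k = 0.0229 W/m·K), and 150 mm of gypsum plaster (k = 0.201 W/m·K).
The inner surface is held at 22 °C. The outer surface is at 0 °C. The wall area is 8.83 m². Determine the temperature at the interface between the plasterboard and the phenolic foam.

Using the resistance-network approach (series):
R_plasterboard = L/(kA) = 0.1/(0.169×8.83) = 0.06701 K/W
R_phenolic foam = L/(kA) = 0.09/(0.0229×8.83) = 0.4451 K/W
R_gypsum plaster = L/(kA) = 0.15/(0.201×8.83) = 0.08452 K/W
R_total = 0.5966 K/W;  Q = ΔT/R_total = 22/0.5966 = 36.87 W
T_interface = T_inner − Q·ΣR(inner→interface) = 22 − 36.9×0.06701

T ≈ 19.5 °C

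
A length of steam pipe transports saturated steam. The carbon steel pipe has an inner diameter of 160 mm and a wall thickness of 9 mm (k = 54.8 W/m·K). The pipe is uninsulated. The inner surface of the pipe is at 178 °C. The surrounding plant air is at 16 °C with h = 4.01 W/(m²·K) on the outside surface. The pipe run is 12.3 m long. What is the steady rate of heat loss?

Q ≈ 4470 W

Per-layer cylindrical resistances, series-summed:
R_carbon steel pipe wall = ln(89/80)/(2π×54.8×12.3) = 2.517×10^-5 K/W
R_outer film = 1/(h_o·2πr_oL) = 1/(4.01×2π×0.089×12.3) = 0.03626 K/W
R_total = 0.03628 K/W
Q = ΔT/R_total = 162/0.03628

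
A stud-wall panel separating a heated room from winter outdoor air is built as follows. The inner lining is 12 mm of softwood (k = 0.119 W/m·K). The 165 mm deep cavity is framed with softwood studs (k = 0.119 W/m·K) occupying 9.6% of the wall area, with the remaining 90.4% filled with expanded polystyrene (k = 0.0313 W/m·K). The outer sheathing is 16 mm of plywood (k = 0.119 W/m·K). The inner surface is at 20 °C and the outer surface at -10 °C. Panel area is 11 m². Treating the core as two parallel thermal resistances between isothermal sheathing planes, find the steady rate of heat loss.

Sheathing layers in series; stud and cavity paths in parallel between them.
R_inner = 0.012/(0.119×11) = 0.009167 K/W
R_stud  = 0.165/(0.119×0.096×11) = 1.313 K/W
R_cav   = 0.165/(0.0313×0.904×11) = 0.5301 K/W
1/R_core = 1/R_stud + 1/R_cav → R_core = 0.3777 K/W
R_outer = 0.016/(0.119×11) = 0.01222 K/W
R_total = 0.399 K/W
Q = ΔT/R_total = 30/0.399

Q ≈ 75.2 W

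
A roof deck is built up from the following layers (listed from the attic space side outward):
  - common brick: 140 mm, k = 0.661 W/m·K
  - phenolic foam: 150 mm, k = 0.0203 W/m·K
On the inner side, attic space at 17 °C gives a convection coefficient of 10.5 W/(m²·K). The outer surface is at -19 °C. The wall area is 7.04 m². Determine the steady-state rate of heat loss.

Thermal resistances in series:
R_inner film = 1/(h_i·A) = 1/(10.5×7.04) = 0.01353 K/W
R_common brick = L/(kA) = 0.14/(0.661×7.04) = 0.03009 K/W
R_phenolic foam = L/(kA) = 0.15/(0.0203×7.04) = 1.05 K/W
R_total = 1.093 K/W
Q = ΔT / R_total = 36 / 1.093

Q ≈ 32.9 W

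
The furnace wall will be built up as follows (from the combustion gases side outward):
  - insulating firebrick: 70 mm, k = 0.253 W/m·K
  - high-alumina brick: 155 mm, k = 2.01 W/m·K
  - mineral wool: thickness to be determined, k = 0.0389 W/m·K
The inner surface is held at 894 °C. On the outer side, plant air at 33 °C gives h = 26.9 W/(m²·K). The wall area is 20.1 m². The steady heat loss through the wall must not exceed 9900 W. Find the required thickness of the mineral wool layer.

L ≈ 52.8 mm

Series thermal resistances:
R_insulating firebrick = L/(kA) = 0.07/(0.253×20.1) = 0.01377 K/W
R_high-alumina brick = L/(kA) = 0.155/(2.01×20.1) = 0.003837 K/W
R_outer film = 1/(h_o·A) = 1/(26.9×20.1) = 0.001849 K/W
Sum of the known resistances R_other = 0.01945 K/W
Required total resistance R_tot = ΔT/Q_allow = 861/9900 = 0.08697 K/W
R_mineral wool = R_tot − R_other = 0.06752 K/W
L = R·k·A = 0.06752×0.0389×20.1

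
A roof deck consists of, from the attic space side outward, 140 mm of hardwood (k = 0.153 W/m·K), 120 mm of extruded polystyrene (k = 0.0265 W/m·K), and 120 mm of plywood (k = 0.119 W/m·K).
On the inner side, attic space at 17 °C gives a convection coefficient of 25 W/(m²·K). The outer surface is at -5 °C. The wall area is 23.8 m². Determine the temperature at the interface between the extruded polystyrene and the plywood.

Thermal resistances in series:
R_inner film = 1/(h_i·A) = 1/(25×23.8) = 0.001681 K/W
R_hardwood = L/(kA) = 0.14/(0.153×23.8) = 0.03845 K/W
R_extruded polystyrene = L/(kA) = 0.12/(0.0265×23.8) = 0.1903 K/W
R_plywood = L/(kA) = 0.12/(0.119×23.8) = 0.04237 K/W
R_total = 0.2728 K/W;  Q = ΔT/R_total = 22/0.2728 = 80.66 W
T_interface = T_inner − Q·ΣR(inner→interface) = 17 − 80.7×0.2304

T ≈ -1.58 °C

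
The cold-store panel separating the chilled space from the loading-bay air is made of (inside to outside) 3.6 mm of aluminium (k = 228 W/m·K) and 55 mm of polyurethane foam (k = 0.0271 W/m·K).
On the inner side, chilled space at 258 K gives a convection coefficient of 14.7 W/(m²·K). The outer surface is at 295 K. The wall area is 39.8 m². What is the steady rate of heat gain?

Using the resistance-network approach (series):
R_inner film = 1/(h_i·A) = 1/(14.7×39.8) = 0.001709 K/W
R_aluminium = L/(kA) = 0.0036/(228×39.8) = 3.967×10^-7 K/W
R_polyurethane foam = L/(kA) = 0.055/(0.0271×39.8) = 0.05099 K/W
R_total = 0.0527 K/W
Q = ΔT / R_total = 37 / 0.0527

Q ≈ 702 W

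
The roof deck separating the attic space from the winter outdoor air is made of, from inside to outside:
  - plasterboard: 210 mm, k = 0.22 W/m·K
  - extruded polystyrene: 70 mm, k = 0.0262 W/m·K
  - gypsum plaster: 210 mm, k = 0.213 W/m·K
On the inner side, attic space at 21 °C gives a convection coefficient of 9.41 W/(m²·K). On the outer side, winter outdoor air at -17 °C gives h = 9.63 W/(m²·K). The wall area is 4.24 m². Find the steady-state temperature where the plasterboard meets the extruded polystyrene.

Thermal resistances in series:
R_inner film = 1/(h_i·A) = 1/(9.41×4.24) = 0.02506 K/W
R_plasterboard = L/(kA) = 0.21/(0.22×4.24) = 0.2251 K/W
R_extruded polystyrene = L/(kA) = 0.07/(0.0262×4.24) = 0.6301 K/W
R_gypsum plaster = L/(kA) = 0.21/(0.213×4.24) = 0.2325 K/W
R_outer film = 1/(h_o·A) = 1/(9.63×4.24) = 0.02449 K/W
R_total = 1.137 K/W;  Q = ΔT/R_total = 38/1.137 = 33.41 W
T_interface = T_inner − Q·ΣR(inner→interface) = 21 − 33.4×0.2502

T ≈ 12.6 °C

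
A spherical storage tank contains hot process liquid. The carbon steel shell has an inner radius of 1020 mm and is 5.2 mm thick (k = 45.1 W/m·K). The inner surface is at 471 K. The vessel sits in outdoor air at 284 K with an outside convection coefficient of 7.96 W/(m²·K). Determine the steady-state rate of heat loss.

Radial (spherical) resistances in series:
R_carbon steel shell = (1/1.02 − 1/1.0252)/(4π×45.1) = 8.774×10^-6 K/W
R_outer film = 1/(h·4πr_o²) = 1/(7.96×4π×1.0252²) = 0.009512 K/W
R_total = 0.009521 K/W
Q = ΔT/R_total = 187/0.009521

Q ≈ 19600 W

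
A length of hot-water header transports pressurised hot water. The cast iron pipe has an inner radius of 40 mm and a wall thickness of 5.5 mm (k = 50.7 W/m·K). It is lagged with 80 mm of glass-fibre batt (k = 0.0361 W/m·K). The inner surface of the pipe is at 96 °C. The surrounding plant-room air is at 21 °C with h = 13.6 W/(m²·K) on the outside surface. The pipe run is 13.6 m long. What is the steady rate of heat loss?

Radial resistances (cylindrical: R_cond = ln(r_o/r_i)/(2πkL), R_conv = 1/(h·2πrL)):
R_cast iron pipe wall = ln(45.5/40)/(2π×50.7×13.6) = 2.974×10^-5 K/W
R_glass-fibre batt = ln(125.5/45.5)/(2π×0.0361×13.6) = 0.3289 K/W
R_outer film = 1/(h_o·2πr_oL) = 1/(13.6×2π×0.1255×13.6) = 0.006856 K/W
R_total = 0.3358 K/W
Q = ΔT/R_total = 75/0.3358

Q ≈ 223 W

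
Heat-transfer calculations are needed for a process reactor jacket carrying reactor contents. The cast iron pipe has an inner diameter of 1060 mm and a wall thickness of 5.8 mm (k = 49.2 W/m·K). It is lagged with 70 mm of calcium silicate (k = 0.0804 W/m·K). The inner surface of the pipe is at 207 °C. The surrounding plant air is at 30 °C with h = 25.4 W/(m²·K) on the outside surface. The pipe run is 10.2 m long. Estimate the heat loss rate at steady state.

Q ≈ 7120 W

Cylindrical conduction, so R = ln(r₂/r₁)/(2πkL) per layer, in series:
R_cast iron pipe wall = ln(535.8/530)/(2π×49.2×10.2) = 3.452×10^-6 K/W
R_calcium silicate = ln(605.8/535.8)/(2π×0.0804×10.2) = 0.02383 K/W
R_outer film = 1/(h_o·2πr_oL) = 1/(25.4×2π×0.6058×10.2) = 0.001014 K/W
R_total = 0.02485 K/W
Q = ΔT/R_total = 177/0.02485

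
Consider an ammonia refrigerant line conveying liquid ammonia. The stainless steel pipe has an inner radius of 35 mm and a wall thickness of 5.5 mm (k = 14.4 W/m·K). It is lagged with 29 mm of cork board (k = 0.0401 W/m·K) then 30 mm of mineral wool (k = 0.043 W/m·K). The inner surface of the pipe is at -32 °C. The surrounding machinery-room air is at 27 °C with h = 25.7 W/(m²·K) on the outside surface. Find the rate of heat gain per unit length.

q′ ≈ 16.7 W/m

Radial resistances (cylindrical: R_cond = ln(r_o/r_i)/(2πkL), R_conv = 1/(h·2πrL)):
R_stainless steel pipe wall = ln(40.5/35)/(2π×14.4×1) = 0.001613 K/W
R_cork board = ln(69.5/40.5)/(2π×0.0401×1) = 2.143 K/W
R_mineral wool = ln(99.5/69.5)/(2π×0.043×1) = 1.328 K/W
R_outer film = 1/(h_o·2πr_oL) = 1/(25.7×2π×0.0995×1) = 0.06224 K/W
R_total = 3.535 K/W
Q = ΔT/R_total = 59/3.535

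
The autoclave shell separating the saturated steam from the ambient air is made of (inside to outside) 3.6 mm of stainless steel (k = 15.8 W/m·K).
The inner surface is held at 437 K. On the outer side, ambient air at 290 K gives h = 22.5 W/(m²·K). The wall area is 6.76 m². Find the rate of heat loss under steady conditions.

Q ≈ 22200 W

Thermal resistances in series:
R_stainless steel = L/(kA) = 0.0036/(15.8×6.76) = 3.371×10^-5 K/W
R_outer film = 1/(h_o·A) = 1/(22.5×6.76) = 0.006575 K/W
R_total = 0.006608 K/W
Q = ΔT / R_total = 147 / 0.006608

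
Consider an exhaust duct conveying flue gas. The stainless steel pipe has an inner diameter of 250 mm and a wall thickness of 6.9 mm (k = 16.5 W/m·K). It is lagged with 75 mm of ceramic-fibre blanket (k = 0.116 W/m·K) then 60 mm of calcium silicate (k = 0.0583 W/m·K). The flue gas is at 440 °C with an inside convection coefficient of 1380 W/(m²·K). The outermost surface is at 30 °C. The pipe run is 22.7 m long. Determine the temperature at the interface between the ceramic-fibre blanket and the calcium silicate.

Per-layer cylindrical resistances, series-summed:
R_inner film = 1/(h_i·2πr₁L) = 1/(1380×2π×0.125×22.7) = 4.064×10^-5 K/W
R_stainless steel pipe wall = ln(131.9/125)/(2π×16.5×22.7) = 2.283×10^-5 K/W
R_ceramic-fibre blanket = ln(206.9/131.9)/(2π×0.116×22.7) = 0.02721 K/W
R_calcium silicate = ln(266.9/206.9)/(2π×0.0583×22.7) = 0.03062 K/W
R_total = 0.0579 K/W
Q = ΔT/R_total = 410/0.0579
Q = 7080 W
T_interface = T_inner − Q·ΣR(inner→interface) = 440 − 7080×0.02727

T ≈ 247 °C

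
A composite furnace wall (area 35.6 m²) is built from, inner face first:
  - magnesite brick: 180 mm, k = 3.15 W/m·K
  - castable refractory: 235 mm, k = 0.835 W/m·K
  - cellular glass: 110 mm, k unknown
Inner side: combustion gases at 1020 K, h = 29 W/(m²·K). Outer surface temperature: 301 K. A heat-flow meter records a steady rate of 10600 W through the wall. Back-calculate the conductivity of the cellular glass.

k ≈ 0.0539 W/(m·K)

Using the resistance-network approach (series):
R_inner film = 1/(h_i·A) = 1/(29×35.6) = 9.686×10^-4 K/W
R_magnesite brick = L/(kA) = 0.18/(3.15×35.6) = 0.001605 K/W
R_castable refractory = L/(kA) = 0.235/(0.835×35.6) = 0.007906 K/W
Sum of known resistances R_other = 0.01048 K/W
Total R = ΔT/Q = 719/10600 = 0.06783 K/W
R_cellular glass = R_total − R_other = 0.05735 K/W
k = L/(R·A) = 0.11/(0.05735×35.6)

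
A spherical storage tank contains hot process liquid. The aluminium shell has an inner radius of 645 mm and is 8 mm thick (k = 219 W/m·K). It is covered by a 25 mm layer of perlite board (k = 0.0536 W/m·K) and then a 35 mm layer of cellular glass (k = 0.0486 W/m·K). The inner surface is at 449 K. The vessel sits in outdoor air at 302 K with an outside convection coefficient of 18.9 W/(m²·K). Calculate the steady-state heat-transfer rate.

Q ≈ 698 W

For a spherical shell R = (1/r₁ − 1/r₂)/(4πk); film R = 1/(h·4πr²). In series:
R_aluminium shell = (1/0.645 − 1/0.653)/(4π×219) = 6.902×10^-6 K/W
R_perlite board = (1/0.653 − 1/0.678)/(4π×0.0536) = 0.08383 K/W
R_cellular glass = (1/0.678 − 1/0.713)/(4π×0.0486) = 0.1186 K/W
R_outer film = 1/(h·4πr_o²) = 1/(18.9×4π×0.713²) = 0.008282 K/W
R_total = 0.2107 K/W
Q = ΔT/R_total = 147/0.2107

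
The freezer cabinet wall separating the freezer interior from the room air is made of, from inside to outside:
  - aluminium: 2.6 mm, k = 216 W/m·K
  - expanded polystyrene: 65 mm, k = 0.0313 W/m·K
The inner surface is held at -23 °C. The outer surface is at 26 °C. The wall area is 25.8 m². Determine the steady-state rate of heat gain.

Treating each layer as a thermal resistance in series:
R_aluminium = L/(kA) = 0.0026/(216×25.8) = 4.666×10^-7 K/W
R_expanded polystyrene = L/(kA) = 0.065/(0.0313×25.8) = 0.08049 K/W
R_total = 0.08049 K/W
Q = ΔT / R_total = 49 / 0.08049

Q ≈ 609 W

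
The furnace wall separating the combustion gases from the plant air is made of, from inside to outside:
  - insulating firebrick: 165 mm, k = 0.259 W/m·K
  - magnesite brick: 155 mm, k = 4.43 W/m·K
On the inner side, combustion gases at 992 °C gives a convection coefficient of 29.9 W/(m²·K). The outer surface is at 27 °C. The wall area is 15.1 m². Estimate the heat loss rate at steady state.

Q ≈ 20700 W

Treating each layer as a thermal resistance in series:
R_inner film = 1/(h_i·A) = 1/(29.9×15.1) = 0.002215 K/W
R_insulating firebrick = L/(kA) = 0.165/(0.259×15.1) = 0.04219 K/W
R_magnesite brick = L/(kA) = 0.155/(4.43×15.1) = 0.002317 K/W
R_total = 0.04672 K/W
Q = ΔT / R_total = 965 / 0.04672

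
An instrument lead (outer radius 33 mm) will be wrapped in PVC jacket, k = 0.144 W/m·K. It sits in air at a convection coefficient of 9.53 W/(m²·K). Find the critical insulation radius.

For a cylinder r_cr = k/h = 0.144/9.53
r_cr = 15.1 mm; since the bare radius (33 mm) is above r_cr, any added insulation will reduce heat loss.

r_cr ≈ 15.1 mm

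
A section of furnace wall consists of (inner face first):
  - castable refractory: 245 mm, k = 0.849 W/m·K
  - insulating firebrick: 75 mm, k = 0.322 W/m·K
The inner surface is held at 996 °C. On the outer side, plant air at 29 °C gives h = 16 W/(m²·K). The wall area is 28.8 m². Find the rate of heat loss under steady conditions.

Q ≈ 47700 W

Series thermal resistances:
R_castable refractory = L/(kA) = 0.245/(0.849×28.8) = 0.01002 K/W
R_insulating firebrick = L/(kA) = 0.075/(0.322×28.8) = 0.008087 K/W
R_outer film = 1/(h_o·A) = 1/(16×28.8) = 0.00217 K/W
R_total = 0.02028 K/W
Q = ΔT / R_total = 967 / 0.02028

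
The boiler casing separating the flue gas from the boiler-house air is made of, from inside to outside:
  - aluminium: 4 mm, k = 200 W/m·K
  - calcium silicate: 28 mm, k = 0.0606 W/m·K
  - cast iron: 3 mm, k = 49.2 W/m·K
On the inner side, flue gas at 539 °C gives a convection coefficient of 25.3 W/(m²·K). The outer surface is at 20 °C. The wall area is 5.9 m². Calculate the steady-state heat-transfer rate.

Q ≈ 6100 W

Series thermal resistances:
R_inner film = 1/(h_i·A) = 1/(25.3×5.9) = 0.006699 K/W
R_aluminium = L/(kA) = 0.004/(200×5.9) = 3.39×10^-6 K/W
R_calcium silicate = L/(kA) = 0.028/(0.0606×5.9) = 0.07831 K/W
R_cast iron = L/(kA) = 0.003/(49.2×5.9) = 1.033×10^-5 K/W
R_total = 0.08503 K/W
Q = ΔT / R_total = 519 / 0.08503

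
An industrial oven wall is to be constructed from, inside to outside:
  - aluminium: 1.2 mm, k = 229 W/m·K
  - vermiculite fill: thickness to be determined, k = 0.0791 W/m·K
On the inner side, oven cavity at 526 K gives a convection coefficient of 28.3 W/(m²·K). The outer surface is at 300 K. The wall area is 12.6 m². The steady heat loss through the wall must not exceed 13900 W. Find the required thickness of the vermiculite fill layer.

Treating each layer as a thermal resistance in series:
R_inner film = 1/(h_i·A) = 1/(28.3×12.6) = 0.002804 K/W
R_aluminium = L/(kA) = 0.0012/(229×12.6) = 4.159×10^-7 K/W
Sum of the known resistances R_other = 0.002805 K/W
Required total resistance R_tot = ΔT/Q_allow = 226/13900 = 0.01626 K/W
R_vermiculite fill = R_tot − R_other = 0.01345 K/W
L = R·k·A = 0.01345×0.0791×12.6

L ≈ 13.4 mm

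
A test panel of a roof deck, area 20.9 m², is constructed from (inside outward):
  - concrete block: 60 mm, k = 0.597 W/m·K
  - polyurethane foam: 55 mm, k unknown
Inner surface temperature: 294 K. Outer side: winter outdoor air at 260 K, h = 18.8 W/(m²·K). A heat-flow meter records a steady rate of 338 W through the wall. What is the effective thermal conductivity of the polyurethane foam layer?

k ≈ 0.0282 W/(m·K)

Model the wall as resistances in series:
R_concrete block = L/(kA) = 0.06/(0.597×20.9) = 0.004809 K/W
R_outer film = 1/(h_o·A) = 1/(18.8×20.9) = 0.002545 K/W
Sum of known resistances R_other = 0.007354 K/W
Total R = ΔT/Q = 34/338 = 0.1006 K/W
R_polyurethane foam = R_total − R_other = 0.09324 K/W
k = L/(R·A) = 0.055/(0.09324×20.9)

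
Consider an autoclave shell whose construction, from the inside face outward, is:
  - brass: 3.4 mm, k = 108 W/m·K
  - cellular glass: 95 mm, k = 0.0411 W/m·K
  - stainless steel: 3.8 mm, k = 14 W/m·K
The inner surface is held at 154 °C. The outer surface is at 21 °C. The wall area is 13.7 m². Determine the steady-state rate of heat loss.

Treating each layer as a thermal resistance in series:
R_brass = L/(kA) = 0.0034/(108×13.7) = 2.298×10^-6 K/W
R_cellular glass = L/(kA) = 0.095/(0.0411×13.7) = 0.1687 K/W
R_stainless steel = L/(kA) = 0.0038/(14×13.7) = 1.981×10^-5 K/W
R_total = 0.1687 K/W
Q = ΔT / R_total = 133 / 0.1687

Q ≈ 788 W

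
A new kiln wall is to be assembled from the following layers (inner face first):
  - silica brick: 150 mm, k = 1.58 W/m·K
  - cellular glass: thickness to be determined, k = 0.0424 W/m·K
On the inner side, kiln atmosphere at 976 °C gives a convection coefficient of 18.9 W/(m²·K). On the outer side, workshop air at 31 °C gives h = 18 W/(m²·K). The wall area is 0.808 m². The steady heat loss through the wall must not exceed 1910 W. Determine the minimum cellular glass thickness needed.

Treating each layer as a thermal resistance in series:
R_inner film = 1/(h_i·A) = 1/(18.9×0.808) = 0.06548 K/W
R_silica brick = L/(kA) = 0.15/(1.58×0.808) = 0.1175 K/W
R_outer film = 1/(h_o·A) = 1/(18×0.808) = 0.06876 K/W
Sum of the known resistances R_other = 0.2517 K/W
Required total resistance R_tot = ΔT/Q_allow = 945/1910 = 0.4948 K/W
R_cellular glass = R_tot − R_other = 0.243 K/W
L = R·k·A = 0.243×0.0424×0.808

L ≈ 8.33 mm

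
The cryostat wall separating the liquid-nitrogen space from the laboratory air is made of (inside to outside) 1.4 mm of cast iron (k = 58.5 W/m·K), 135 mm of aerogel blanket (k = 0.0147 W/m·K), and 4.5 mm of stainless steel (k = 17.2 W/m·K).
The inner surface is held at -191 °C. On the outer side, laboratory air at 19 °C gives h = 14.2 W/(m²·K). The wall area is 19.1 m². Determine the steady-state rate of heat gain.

Q ≈ 433 W

Thermal resistances in series:
R_cast iron = L/(kA) = 0.0014/(58.5×19.1) = 1.253×10^-6 K/W
R_aerogel blanket = L/(kA) = 0.135/(0.0147×19.1) = 0.4808 K/W
R_stainless steel = L/(kA) = 0.0045/(17.2×19.1) = 1.37×10^-5 K/W
R_outer film = 1/(h_o·A) = 1/(14.2×19.1) = 0.003687 K/W
R_total = 0.4845 K/W
Q = ΔT / R_total = 210 / 0.4845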